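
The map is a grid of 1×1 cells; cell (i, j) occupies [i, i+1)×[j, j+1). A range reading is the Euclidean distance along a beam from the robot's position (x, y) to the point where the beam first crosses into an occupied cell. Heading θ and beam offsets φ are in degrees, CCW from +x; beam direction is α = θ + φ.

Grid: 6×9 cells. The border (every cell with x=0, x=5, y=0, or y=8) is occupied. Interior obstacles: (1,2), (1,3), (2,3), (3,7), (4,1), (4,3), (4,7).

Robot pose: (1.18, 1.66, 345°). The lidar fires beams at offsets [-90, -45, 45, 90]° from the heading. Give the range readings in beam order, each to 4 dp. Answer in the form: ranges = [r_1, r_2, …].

beam 1: φ=-90°, α=255°
  direction (-0.2588, -0.9659); cell (1,1); t to first gridline: x 0.6955, y 0.6833 (then +3.8637 / +1.0353)
    (1,0) via y @ 0.6833  # hit
  → r_1 = 0.6833
beam 2: φ=-45°, α=300°
  direction (0.5000, -0.8660); cell (1,1); t to first gridline: x 1.6400, y 0.7621 (then +2.0000 / +1.1547)
    (1,0) via y @ 0.7621  # hit
  → r_2 = 0.7621
beam 3: φ=45°, α=30°
  direction (0.8660, 0.5000); cell (1,1); t to first gridline: x 0.9469, y 0.6800 (then +1.1547 / +2.0000)
    (1,2) via y @ 0.6800  # hit
  → r_3 = 0.6800
beam 4: φ=90°, α=75°
  direction (0.2588, 0.9659); cell (1,1); t to first gridline: x 3.1682, y 0.3520 (then +3.8637 / +1.0353)
    (1,2) via y @ 0.3520  # hit
  → r_4 = 0.3520

ranges = [0.6833, 0.7621, 0.6800, 0.3520]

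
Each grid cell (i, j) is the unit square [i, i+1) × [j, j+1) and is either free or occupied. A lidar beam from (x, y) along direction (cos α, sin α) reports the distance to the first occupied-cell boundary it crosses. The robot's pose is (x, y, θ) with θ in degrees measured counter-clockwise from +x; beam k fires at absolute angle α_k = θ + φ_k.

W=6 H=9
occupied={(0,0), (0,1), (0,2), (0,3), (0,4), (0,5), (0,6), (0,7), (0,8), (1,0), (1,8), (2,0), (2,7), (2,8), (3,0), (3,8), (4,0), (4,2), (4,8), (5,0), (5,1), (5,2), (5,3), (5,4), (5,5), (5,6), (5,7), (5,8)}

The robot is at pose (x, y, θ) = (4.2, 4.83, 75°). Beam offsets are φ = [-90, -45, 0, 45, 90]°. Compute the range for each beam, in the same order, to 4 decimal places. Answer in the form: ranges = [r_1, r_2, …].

beam 1: φ=-90°, α=345°
  dir = (cos 345°, sin 345°) = (0.9659, -0.2588); from cell (4,4)
  next x-line at t=0.8282, next y-line at t=3.2069; Δt_x=1.0353, Δt_y=3.8637
    x: enter (5,4) at t=0.8282 ← occupied
  → r_1 = 0.8282
beam 2: φ=-45°, α=30°
  dir = (cos 30°, sin 30°) = (0.8660, 0.5000); from cell (4,4)
  next x-line at t=0.9238, next y-line at t=0.3400; Δt_x=1.1547, Δt_y=2.0000
    y: enter (4,5) at t=0.3400
    x: enter (5,5) at t=0.9238 ← occupied
  → r_2 = 0.9238
beam 3: φ=0°, α=75°
  dir = (cos 75°, sin 75°) = (0.2588, 0.9659); from cell (4,4)
  next x-line at t=3.0910, next y-line at t=0.1760; Δt_x=3.8637, Δt_y=1.0353
    y: enter (4,5) at t=0.1760
    y: enter (4,6) at t=1.2113
    y: enter (4,7) at t=2.2465
    x: enter (5,7) at t=3.0910 ← occupied
  → r_3 = 3.0910
beam 4: φ=45°, α=120°
  dir = (cos 120°, sin 120°) = (-0.5000, 0.8660); from cell (4,4)
  next x-line at t=0.4000, next y-line at t=0.1963; Δt_x=2.0000, Δt_y=1.1547
    y: enter (4,5) at t=0.1963
    x: enter (3,5) at t=0.4000
    y: enter (3,6) at t=1.3510
    x: enter (2,6) at t=2.4000
    y: enter (2,7) at t=2.5057 ← occupied
  → r_4 = 2.5057
beam 5: φ=90°, α=165°
  dir = (cos 165°, sin 165°) = (-0.9659, 0.2588); from cell (4,4)
  next x-line at t=0.2071, next y-line at t=0.6568; Δt_x=1.0353, Δt_y=3.8637
    x: enter (3,4) at t=0.2071
    y: enter (3,5) at t=0.6568
    x: enter (2,5) at t=1.2423
    x: enter (1,5) at t=2.2776
    x: enter (0,5) at t=3.3129 ← occupied
  → r_5 = 3.3129

ranges = [0.8282, 0.9238, 3.0910, 2.5057, 3.3129]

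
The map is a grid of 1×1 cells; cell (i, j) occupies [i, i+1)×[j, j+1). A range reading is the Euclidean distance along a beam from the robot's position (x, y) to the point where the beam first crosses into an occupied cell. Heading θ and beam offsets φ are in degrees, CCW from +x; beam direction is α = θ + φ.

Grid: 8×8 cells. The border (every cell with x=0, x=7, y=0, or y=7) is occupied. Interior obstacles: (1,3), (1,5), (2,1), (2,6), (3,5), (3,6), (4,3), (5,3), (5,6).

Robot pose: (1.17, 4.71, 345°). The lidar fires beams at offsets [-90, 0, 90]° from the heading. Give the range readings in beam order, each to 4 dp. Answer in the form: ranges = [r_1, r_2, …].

ranges = [0.6568, 2.9298, 0.3002]

beam 1: φ=-90°, α=255°
  cosα=-0.2588 sinα=-0.9659 | (1,4) | tMaxX 0.6568 tMaxY 0.7350 | tΔX 3.8637 tΔY 1.0353
    t=0.6568 [x] (0,4) — stop
  → r_1 = 0.6568
beam 2: φ=0°, α=345°
  cosα=0.9659 sinα=-0.2588 | (1,4) | tMaxX 0.8593 tMaxY 2.7432 | tΔX 1.0353 tΔY 3.8637
    t=0.8593 [x] (2,4)
    t=1.8946 [x] (3,4)
    t=2.7432 [y] (3,3)
    t=2.9298 [x] (4,3) — stop
  → r_2 = 2.9298
beam 3: φ=90°, α=75°
  cosα=0.2588 sinα=0.9659 | (1,4) | tMaxX 3.2069 tMaxY 0.3002 | tΔX 3.8637 tΔY 1.0353
    t=0.3002 [y] (1,5) — stop
  → r_3 = 0.3002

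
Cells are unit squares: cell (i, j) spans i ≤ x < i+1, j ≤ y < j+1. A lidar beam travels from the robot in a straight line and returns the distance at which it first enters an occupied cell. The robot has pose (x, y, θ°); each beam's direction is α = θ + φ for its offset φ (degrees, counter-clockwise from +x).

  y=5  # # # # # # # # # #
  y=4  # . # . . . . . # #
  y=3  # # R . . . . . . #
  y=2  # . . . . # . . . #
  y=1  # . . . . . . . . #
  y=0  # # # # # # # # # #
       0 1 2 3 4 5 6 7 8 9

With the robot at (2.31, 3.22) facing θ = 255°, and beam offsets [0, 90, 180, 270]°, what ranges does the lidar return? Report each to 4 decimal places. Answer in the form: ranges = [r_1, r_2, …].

ranges = [2.2983, 2.7849, 0.8075, 0.3209]

beam 1: φ=0°, α=255°
  dir = (cos 255°, sin 255°) = (-0.2588, -0.9659); from cell (2,3)
  next x-line at t=1.1977, next y-line at t=0.2278; Δt_x=3.8637, Δt_y=1.0353
    y: enter (2,2) at t=0.2278
    x: enter (1,2) at t=1.1977
    y: enter (1,1) at t=1.2630
    y: enter (1,0) at t=2.2983 ← occupied
  → r_1 = 2.2983
beam 2: φ=90°, α=345°
  dir = (cos 345°, sin 345°) = (0.9659, -0.2588); from cell (2,3)
  next x-line at t=0.7143, next y-line at t=0.8500; Δt_x=1.0353, Δt_y=3.8637
    x: enter (3,3) at t=0.7143
    y: enter (3,2) at t=0.8500
    x: enter (4,2) at t=1.7496
    x: enter (5,2) at t=2.7849 ← occupied
  → r_2 = 2.7849
beam 3: φ=180°, α=75°
  dir = (cos 75°, sin 75°) = (0.2588, 0.9659); from cell (2,3)
  next x-line at t=2.6660, next y-line at t=0.8075; Δt_x=3.8637, Δt_y=1.0353
    y: enter (2,4) at t=0.8075 ← occupied
  → r_3 = 0.8075
beam 4: φ=270°, α=165°
  dir = (cos 165°, sin 165°) = (-0.9659, 0.2588); from cell (2,3)
  next x-line at t=0.3209, next y-line at t=3.0137; Δt_x=1.0353, Δt_y=3.8637
    x: enter (1,3) at t=0.3209 ← occupied
  → r_4 = 0.3209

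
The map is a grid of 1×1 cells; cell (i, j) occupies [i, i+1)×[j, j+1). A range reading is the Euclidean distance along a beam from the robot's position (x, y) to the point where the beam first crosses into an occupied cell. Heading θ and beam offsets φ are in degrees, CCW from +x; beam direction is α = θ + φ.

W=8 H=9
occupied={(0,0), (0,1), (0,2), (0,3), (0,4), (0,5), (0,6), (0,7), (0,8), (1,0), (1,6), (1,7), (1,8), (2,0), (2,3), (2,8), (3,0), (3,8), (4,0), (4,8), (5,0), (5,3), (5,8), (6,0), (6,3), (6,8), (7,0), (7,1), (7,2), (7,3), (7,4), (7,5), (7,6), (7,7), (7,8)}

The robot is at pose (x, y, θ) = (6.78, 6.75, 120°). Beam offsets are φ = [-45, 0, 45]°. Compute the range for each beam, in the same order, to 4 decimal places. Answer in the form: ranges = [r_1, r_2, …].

beam 1: φ=-45°, α=75°
  direction (0.2588, 0.9659); cell (6,6); t to first gridline: x 0.8500, y 0.2588 (then +3.8637 / +1.0353)
    (6,7) via y @ 0.2588
    (7,7) via x @ 0.8500  # hit
  → r_1 = 0.8500
beam 2: φ=0°, α=120°
  direction (-0.5000, 0.8660); cell (6,6); t to first gridline: x 1.5600, y 0.2887 (then +2.0000 / +1.1547)
    (6,7) via y @ 0.2887
    (6,8) via y @ 1.4434  # hit
  → r_2 = 1.4434
beam 3: φ=45°, α=165°
  direction (-0.9659, 0.2588); cell (6,6); t to first gridline: x 0.8075, y 0.9659 (then +1.0353 / +3.8637)
    (5,6) via x @ 0.8075
    (5,7) via y @ 0.9659
    (4,7) via x @ 1.8428
    (3,7) via x @ 2.8781
    (2,7) via x @ 3.9133
    (2,8) via y @ 4.8296  # hit
  → r_3 = 4.8296

ranges = [0.8500, 1.4434, 4.8296]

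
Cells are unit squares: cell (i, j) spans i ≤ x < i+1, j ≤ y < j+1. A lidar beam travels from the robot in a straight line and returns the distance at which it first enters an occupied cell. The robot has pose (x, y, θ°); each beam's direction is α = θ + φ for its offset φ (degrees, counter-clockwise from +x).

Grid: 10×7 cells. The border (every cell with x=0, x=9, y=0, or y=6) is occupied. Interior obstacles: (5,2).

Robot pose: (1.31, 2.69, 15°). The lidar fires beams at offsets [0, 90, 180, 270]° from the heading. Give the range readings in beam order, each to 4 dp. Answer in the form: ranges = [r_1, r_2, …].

beam 1: φ=0°, α=15°
  direction (0.9659, 0.2588); cell (1,2); t to first gridline: x 0.7143, y 1.1977 (then +1.0353 / +3.8637)
    (2,2) via x @ 0.7143
    (2,3) via y @ 1.1977
    (3,3) via x @ 1.7496
    (4,3) via x @ 2.7849
    (5,3) via x @ 3.8202
    (6,3) via x @ 4.8554
    (6,4) via y @ 5.0615
    (7,4) via x @ 5.8907
    (8,4) via x @ 6.9260
    (9,4) via x @ 7.9613  # hit
  → r_1 = 7.9613
beam 2: φ=90°, α=105°
  direction (-0.2588, 0.9659); cell (1,2); t to first gridline: x 1.1977, y 0.3209 (then +3.8637 / +1.0353)
    (1,3) via y @ 0.3209
    (0,3) via x @ 1.1977  # hit
  → r_2 = 1.1977
beam 3: φ=180°, α=195°
  direction (-0.9659, -0.2588); cell (1,2); t to first gridline: x 0.3209, y 2.6660 (then +1.0353 / +3.8637)
    (0,2) via x @ 0.3209  # hit
  → r_3 = 0.3209
beam 4: φ=270°, α=285°
  direction (0.2588, -0.9659); cell (1,2); t to first gridline: x 2.6660, y 0.7143 (then +3.8637 / +1.0353)
    (1,1) via y @ 0.7143
    (1,0) via y @ 1.7496  # hit
  → r_4 = 1.7496

ranges = [7.9613, 1.1977, 0.3209, 1.7496]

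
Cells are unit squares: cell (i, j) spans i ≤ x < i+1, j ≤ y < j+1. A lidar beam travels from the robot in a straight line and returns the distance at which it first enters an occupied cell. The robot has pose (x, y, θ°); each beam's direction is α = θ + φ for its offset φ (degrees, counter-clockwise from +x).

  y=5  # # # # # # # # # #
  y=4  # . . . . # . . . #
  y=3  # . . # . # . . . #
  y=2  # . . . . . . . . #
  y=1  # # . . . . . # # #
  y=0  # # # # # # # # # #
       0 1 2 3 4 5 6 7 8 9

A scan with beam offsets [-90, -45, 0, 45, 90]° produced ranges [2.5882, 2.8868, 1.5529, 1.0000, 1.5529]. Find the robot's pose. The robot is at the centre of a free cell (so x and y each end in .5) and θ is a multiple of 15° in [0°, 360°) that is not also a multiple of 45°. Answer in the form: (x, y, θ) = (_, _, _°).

Candidates: 26 free-cell centres × 16 headings = 416 poses. Raycast each; keep the one whose scan matches to 4 dp.
  (6.5, 4.5, 210°): beam 1 = 0.5774 ≠ 2.5882 ✗
  (2.5, 1.5, 165°): beam 1 = 1.9319 ≠ 2.5882 ✗
  (2.5, 4.5, 60°): beam 1 = 1.0000 ≠ 2.5882 ✗
  …
  (2.5, 2.5, 165°): r_1=2.5882, r_2=2.8868, r_3=1.5529, r_4=1.0000, r_5=1.5529 — all match ✓
Only this pose fits every beam.

(x, y, θ) = (2.5, 2.5, 165°)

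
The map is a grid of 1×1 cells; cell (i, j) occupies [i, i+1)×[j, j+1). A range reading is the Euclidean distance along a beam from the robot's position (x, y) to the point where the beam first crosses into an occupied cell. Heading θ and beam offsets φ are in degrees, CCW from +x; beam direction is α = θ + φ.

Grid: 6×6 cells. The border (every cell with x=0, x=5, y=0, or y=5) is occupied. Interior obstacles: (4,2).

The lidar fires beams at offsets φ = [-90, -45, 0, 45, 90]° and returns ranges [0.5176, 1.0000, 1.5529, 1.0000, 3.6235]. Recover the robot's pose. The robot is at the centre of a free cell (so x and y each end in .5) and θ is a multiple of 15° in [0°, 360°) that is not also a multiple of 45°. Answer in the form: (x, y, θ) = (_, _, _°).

Candidates: 15 free-cell centres × 16 headings = 240 poses. Raycast each; keep the one whose scan matches to 4 dp.
  (4.5, 3.5, 240°): beam 1 = 3.0000 ≠ 0.5176 ✗
  (1.5, 2.5, 195°): beam 1 = 1.9319 ≠ 0.5176 ✗
  (4.5, 1.5, 60°): beam 1 = 0.5774 ≠ 0.5176 ✗
  …
  (3.5, 1.5, 15°): r_1=0.5176, r_2=1.0000, r_3=1.5529, r_4=1.0000, r_5=3.6235 — all match ✓
No second candidate reproduces the full scan.

(x, y, θ) = (3.5, 1.5, 15°)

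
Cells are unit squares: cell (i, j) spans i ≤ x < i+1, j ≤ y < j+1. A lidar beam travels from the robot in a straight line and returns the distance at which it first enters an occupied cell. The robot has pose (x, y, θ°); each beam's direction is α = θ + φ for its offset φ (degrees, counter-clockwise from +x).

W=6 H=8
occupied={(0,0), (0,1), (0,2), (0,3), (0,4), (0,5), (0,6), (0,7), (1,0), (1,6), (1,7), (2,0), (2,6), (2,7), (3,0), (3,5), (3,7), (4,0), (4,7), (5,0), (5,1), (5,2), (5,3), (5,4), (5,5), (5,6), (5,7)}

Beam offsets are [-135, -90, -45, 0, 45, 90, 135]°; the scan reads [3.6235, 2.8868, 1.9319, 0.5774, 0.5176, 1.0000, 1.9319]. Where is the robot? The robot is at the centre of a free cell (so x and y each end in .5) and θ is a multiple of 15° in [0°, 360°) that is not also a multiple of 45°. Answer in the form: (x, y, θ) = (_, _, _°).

(x, y, θ) = (4.5, 3.5, 330°)

Enumerate (i+0.5, j+0.5, θ) over the 21 free cells and 16 admissible headings. For each, cast all 7 beams and compare to the given ranges.
  (4.5, 5.5, 15°): beam 1 = 5.1962 ≠ 3.6235 ✗
  (3.5, 1.5, 240°): beam 1 = 4.6587 ≠ 3.6235 ✗
  (4.5, 5.5, 300°): beam 1 = 0.5176 ≠ 3.6235 ✗
  (1.5, 3.5, 105°): beam 1 = 4.0415 ≠ 3.6235 ✗
  …
  (4.5, 3.5, 330°): r_1=3.6235, r_2=2.8868, r_3=1.9319, r_4=0.5774, r_5=0.5176, r_6=1.0000, r_7=1.9319 — all match ✓
Only this pose fits every beam.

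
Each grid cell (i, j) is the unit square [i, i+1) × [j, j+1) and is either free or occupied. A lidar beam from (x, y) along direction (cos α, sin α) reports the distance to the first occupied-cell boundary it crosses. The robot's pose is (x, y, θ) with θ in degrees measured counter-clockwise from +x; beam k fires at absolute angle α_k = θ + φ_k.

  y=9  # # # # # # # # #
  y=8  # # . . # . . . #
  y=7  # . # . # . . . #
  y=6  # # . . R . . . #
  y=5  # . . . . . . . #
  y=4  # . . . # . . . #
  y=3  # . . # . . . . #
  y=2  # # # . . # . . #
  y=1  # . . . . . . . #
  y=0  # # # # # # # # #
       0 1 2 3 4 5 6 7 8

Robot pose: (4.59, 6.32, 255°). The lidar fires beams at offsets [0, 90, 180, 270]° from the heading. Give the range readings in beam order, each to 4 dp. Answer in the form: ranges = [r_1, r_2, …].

beam 1: φ=0°, α=255°
  dir = (cos 255°, sin 255°) = (-0.2588, -0.9659); from cell (4,6)
  next x-line at t=2.2796, next y-line at t=0.3313; Δt_x=3.8637, Δt_y=1.0353
    y: enter (4,5) at t=0.3313
    y: enter (4,4) at t=1.3666 ← occupied
  → r_1 = 1.3666
beam 2: φ=90°, α=345°
  dir = (cos 345°, sin 345°) = (0.9659, -0.2588); from cell (4,6)
  next x-line at t=0.4245, next y-line at t=1.2364; Δt_x=1.0353, Δt_y=3.8637
    x: enter (5,6) at t=0.4245
    y: enter (5,5) at t=1.2364
    x: enter (6,5) at t=1.4597
    x: enter (7,5) at t=2.4950
    x: enter (8,5) at t=3.5303 ← occupied
  → r_2 = 3.5303
beam 3: φ=180°, α=75°
  dir = (cos 75°, sin 75°) = (0.2588, 0.9659); from cell (4,6)
  next x-line at t=1.5841, next y-line at t=0.7040; Δt_x=3.8637, Δt_y=1.0353
    y: enter (4,7) at t=0.7040 ← occupied
  → r_3 = 0.7040
beam 4: φ=270°, α=165°
  dir = (cos 165°, sin 165°) = (-0.9659, 0.2588); from cell (4,6)
  next x-line at t=0.6108, next y-line at t=2.6273; Δt_x=1.0353, Δt_y=3.8637
    x: enter (3,6) at t=0.6108
    x: enter (2,6) at t=1.6461
    y: enter (2,7) at t=2.6273 ← occupied
  → r_4 = 2.6273

ranges = [1.3666, 3.5303, 0.7040, 2.6273]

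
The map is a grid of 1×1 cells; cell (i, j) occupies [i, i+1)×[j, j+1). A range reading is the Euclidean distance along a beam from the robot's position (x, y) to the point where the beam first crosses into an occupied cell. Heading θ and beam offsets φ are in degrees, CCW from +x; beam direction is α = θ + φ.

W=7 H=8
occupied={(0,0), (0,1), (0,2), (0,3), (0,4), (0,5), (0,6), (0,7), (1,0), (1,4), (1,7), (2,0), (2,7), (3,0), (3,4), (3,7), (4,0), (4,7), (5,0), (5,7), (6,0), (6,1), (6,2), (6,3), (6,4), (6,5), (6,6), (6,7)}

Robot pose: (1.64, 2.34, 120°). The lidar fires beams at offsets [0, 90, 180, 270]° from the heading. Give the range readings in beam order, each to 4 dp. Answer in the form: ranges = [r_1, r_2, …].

beam 1: φ=0°, α=120°
  d=(-0.5000,0.8660)  start (1,2)  tX=1.2800 tY=0.7621  stride 1/|dx|=2.0000 1/|dy|=1.1547
    cross y-line → (1,3), t=0.7621
    cross x-line → (0,3), t=1.2800 (wall)
  → r_1 = 1.2800
beam 2: φ=90°, α=210°
  d=(-0.8660,-0.5000)  start (1,2)  tX=0.7390 tY=0.6800  stride 1/|dx|=1.1547 1/|dy|=2.0000
    cross y-line → (1,1), t=0.6800
    cross x-line → (0,1), t=0.7390 (wall)
  → r_2 = 0.7390
beam 3: φ=180°, α=300°
  d=(0.5000,-0.8660)  start (1,2)  tX=0.7200 tY=0.3926  stride 1/|dx|=2.0000 1/|dy|=1.1547
    cross y-line → (1,1), t=0.3926
    cross x-line → (2,1), t=0.7200
    cross y-line → (2,0), t=1.5473 (wall)
  → r_3 = 1.5473
beam 4: φ=270°, α=30°
  d=(0.8660,0.5000)  start (1,2)  tX=0.4157 tY=1.3200  stride 1/|dx|=1.1547 1/|dy|=2.0000
    cross x-line → (2,2), t=0.4157
    cross y-line → (2,3), t=1.3200
    cross x-line → (3,3), t=1.5704
    cross x-line → (4,3), t=2.7251
    cross y-line → (4,4), t=3.3200
    cross x-line → (5,4), t=3.8798
    cross x-line → (6,4), t=5.0345 (wall)
  → r_4 = 5.0345

ranges = [1.2800, 0.7390, 1.5473, 5.0345]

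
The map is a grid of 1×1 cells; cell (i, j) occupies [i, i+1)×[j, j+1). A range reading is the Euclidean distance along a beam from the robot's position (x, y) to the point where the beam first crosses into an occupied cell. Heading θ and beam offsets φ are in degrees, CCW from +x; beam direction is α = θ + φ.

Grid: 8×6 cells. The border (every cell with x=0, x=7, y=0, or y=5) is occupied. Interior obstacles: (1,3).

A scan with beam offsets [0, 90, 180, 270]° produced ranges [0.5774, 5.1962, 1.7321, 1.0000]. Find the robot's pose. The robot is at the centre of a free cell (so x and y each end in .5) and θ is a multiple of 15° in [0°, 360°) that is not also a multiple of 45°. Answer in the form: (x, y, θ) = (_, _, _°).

(x, y, θ) = (2.5, 1.5, 300°)

Candidates: 23 free-cell centres × 16 headings = 368 poses. Raycast each; keep the one whose scan matches to 4 dp.
  (6.5, 4.5, 165°): beam 1 = 1.9319 ≠ 0.5774 ✗
  (6.5, 1.5, 285°): beam 1 = 0.5176 ≠ 0.5774 ✗
  (2.5, 3.5, 15°): beam 1 = 4.6587 ≠ 0.5774 ✗
  (2.5, 3.5, 345°): beam 1 = 4.6587 ≠ 0.5774 ✗
  …
  (2.5, 1.5, 300°): r_1=0.5774, r_2=5.1962, r_3=1.7321, r_4=1.0000 — all match ✓
Only this pose fits every beam.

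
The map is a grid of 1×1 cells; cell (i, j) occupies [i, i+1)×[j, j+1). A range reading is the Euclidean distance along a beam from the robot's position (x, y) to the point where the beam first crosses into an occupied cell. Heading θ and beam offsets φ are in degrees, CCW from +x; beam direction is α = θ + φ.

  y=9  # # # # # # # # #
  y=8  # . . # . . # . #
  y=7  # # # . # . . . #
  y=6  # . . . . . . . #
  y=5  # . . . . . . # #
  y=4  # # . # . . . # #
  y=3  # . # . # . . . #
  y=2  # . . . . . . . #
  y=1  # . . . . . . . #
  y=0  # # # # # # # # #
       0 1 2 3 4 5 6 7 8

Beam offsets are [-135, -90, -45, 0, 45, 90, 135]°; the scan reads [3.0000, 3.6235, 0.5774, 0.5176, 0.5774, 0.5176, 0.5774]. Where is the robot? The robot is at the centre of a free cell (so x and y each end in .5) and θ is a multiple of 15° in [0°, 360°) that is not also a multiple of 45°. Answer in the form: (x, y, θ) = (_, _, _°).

(x, y, θ) = (3.5, 7.5, 15°)

The pose lattice has 45·16 = 720 candidates. Test each by forward raycasting.
  (6.5, 4.5, 195°): beam 1 = 1.0000 ≠ 3.0000 ✗
  (5.5, 2.5, 285°): beam 1 = 1.0000 ≠ 3.0000 ✗
  (1.5, 3.5, 105°): beam 1 = 0.5774 ≠ 3.0000 ✗
  (7.5, 7.5, 195°): beam 1 = 1.0000 ≠ 3.0000 ✗
  (3.5, 2.5, 210°): beam 1 = 1.5529 ≠ 3.0000 ✗
  …
  (3.5, 7.5, 15°): r_1=3.0000, r_2=3.6235, r_3=0.5774, r_4=0.5176, r_5=0.5774, r_6=0.5176, r_7=0.5774 — all match ✓
Only this pose fits every beam.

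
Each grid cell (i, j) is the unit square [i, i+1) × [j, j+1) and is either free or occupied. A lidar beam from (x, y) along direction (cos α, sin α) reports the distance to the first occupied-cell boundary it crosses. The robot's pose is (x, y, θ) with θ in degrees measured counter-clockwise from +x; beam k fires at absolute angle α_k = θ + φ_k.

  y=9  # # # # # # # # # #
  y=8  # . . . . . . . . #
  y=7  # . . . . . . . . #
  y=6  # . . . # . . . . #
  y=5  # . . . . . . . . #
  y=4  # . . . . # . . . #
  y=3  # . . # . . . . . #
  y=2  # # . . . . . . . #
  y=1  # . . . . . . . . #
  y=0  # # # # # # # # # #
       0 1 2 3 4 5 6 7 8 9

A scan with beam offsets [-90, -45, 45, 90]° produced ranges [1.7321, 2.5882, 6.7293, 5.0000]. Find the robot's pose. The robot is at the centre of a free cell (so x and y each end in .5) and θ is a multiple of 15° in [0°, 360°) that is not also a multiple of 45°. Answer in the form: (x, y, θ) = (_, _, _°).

(x, y, θ) = (7.5, 6.5, 120°)

Candidates: 60 free-cell centres × 16 headings = 960 poses. Raycast each; keep the one whose scan matches to 4 dp.
  (2.5, 3.5, 210°): beam 1 = 3.0000 ≠ 1.7321 ✗
  (4.5, 8.5, 300°): beam 1 = 4.0415 ≠ 1.7321 ✗
  (1.5, 7.5, 15°): beam 1 = 6.7293 ≠ 1.7321 ✗
  …
  (7.5, 6.5, 120°): r_1=1.7321, r_2=2.5882, r_3=6.7293, r_4=5.0000 — all match ✓
Only this pose fits every beam.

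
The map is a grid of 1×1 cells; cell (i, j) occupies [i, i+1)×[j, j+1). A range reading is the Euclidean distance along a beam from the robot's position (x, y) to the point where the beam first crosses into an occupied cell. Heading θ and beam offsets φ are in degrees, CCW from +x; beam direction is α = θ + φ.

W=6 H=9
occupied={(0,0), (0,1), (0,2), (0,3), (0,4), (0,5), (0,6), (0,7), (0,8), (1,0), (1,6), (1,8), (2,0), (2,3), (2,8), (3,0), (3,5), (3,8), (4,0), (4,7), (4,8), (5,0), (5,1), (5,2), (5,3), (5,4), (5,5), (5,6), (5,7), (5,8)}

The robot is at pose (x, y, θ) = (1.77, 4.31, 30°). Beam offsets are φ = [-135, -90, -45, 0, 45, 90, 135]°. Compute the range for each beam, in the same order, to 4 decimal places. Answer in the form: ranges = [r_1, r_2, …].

beam 1: φ=-135°, α=255°
  d=(-0.2588,-0.9659)  start (1,4)  tX=2.9751 tY=0.3209  stride 1/|dx|=3.8637 1/|dy|=1.0353
    cross y-line → (1,3), t=0.3209
    cross y-line → (1,2), t=1.3562
    cross y-line → (1,1), t=2.3915
    cross x-line → (0,1), t=2.9751 (wall)
  → r_1 = 2.9751
beam 2: φ=-90°, α=300°
  d=(0.5000,-0.8660)  start (1,4)  tX=0.4600 tY=0.3580  stride 1/|dx|=2.0000 1/|dy|=1.1547
    cross y-line → (1,3), t=0.3580
    cross x-line → (2,3), t=0.4600 (wall)
  → r_2 = 0.4600
beam 3: φ=-45°, α=345°
  d=(0.9659,-0.2588)  start (1,4)  tX=0.2381 tY=1.1977  stride 1/|dx|=1.0353 1/|dy|=3.8637
    cross x-line → (2,4), t=0.2381
    cross y-line → (2,3), t=1.1977 (wall)
  → r_3 = 1.1977
beam 4: φ=0°, α=30°
  d=(0.8660,0.5000)  start (1,4)  tX=0.2656 tY=1.3800  stride 1/|dx|=1.1547 1/|dy|=2.0000
    cross x-line → (2,4), t=0.2656
    cross y-line → (2,5), t=1.3800
    cross x-line → (3,5), t=1.4203 (wall)
  → r_4 = 1.4203
beam 5: φ=45°, α=75°
  d=(0.2588,0.9659)  start (1,4)  tX=0.8887 tY=0.7143  stride 1/|dx|=3.8637 1/|dy|=1.0353
    cross y-line → (1,5), t=0.7143
    cross x-line → (2,5), t=0.8887
    cross y-line → (2,6), t=1.7496
    cross y-line → (2,7), t=2.7849
    cross y-line → (2,8), t=3.8202 (wall)
  → r_5 = 3.8202
beam 6: φ=90°, α=120°
  d=(-0.5000,0.8660)  start (1,4)  tX=1.5400 tY=0.7967  stride 1/|dx|=2.0000 1/|dy|=1.1547
    cross y-line → (1,5), t=0.7967
    cross x-line → (0,5), t=1.5400 (wall)
  → r_6 = 1.5400
beam 7: φ=135°, α=165°
  d=(-0.9659,0.2588)  start (1,4)  tX=0.7972 tY=2.6660  stride 1/|dx|=1.0353 1/|dy|=3.8637
    cross x-line → (0,4), t=0.7972 (wall)
  → r_7 = 0.7972

ranges = [2.9751, 0.4600, 1.1977, 1.4203, 3.8202, 1.5400, 0.7972]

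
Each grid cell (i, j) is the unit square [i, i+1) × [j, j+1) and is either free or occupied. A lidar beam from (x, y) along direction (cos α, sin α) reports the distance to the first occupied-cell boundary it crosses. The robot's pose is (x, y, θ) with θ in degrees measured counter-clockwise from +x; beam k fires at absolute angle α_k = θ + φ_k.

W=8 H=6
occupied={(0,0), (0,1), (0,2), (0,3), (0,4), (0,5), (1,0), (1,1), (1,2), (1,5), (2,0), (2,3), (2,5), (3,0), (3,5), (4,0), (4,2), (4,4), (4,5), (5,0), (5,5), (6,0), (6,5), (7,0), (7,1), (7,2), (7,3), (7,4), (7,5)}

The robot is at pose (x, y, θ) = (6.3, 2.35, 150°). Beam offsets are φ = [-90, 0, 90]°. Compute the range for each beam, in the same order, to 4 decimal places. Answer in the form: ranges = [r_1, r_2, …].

ranges = [1.4000, 5.3000, 1.5588]

beam 1: φ=-90°, α=60°
  dir = (cos 60°, sin 60°) = (0.5000, 0.8660); from cell (6,2)
  next x-line at t=1.4000, next y-line at t=0.7506; Δt_x=2.0000, Δt_y=1.1547
    y: enter (6,3) at t=0.7506
    x: enter (7,3) at t=1.4000 ← occupied
  → r_1 = 1.4000
beam 2: φ=0°, α=150°
  dir = (cos 150°, sin 150°) = (-0.8660, 0.5000); from cell (6,2)
  next x-line at t=0.3464, next y-line at t=1.3000; Δt_x=1.1547, Δt_y=2.0000
    x: enter (5,2) at t=0.3464
    y: enter (5,3) at t=1.3000
    x: enter (4,3) at t=1.5011
    x: enter (3,3) at t=2.6558
    y: enter (3,4) at t=3.3000
    x: enter (2,4) at t=3.8105
    x: enter (1,4) at t=4.9652
    y: enter (1,5) at t=5.3000 ← occupied
  → r_2 = 5.3000
beam 3: φ=90°, α=240°
  dir = (cos 240°, sin 240°) = (-0.5000, -0.8660); from cell (6,2)
  next x-line at t=0.6000, next y-line at t=0.4041; Δt_x=2.0000, Δt_y=1.1547
    y: enter (6,1) at t=0.4041
    x: enter (5,1) at t=0.6000
    y: enter (5,0) at t=1.5588 ← occupied
  → r_3 = 1.5588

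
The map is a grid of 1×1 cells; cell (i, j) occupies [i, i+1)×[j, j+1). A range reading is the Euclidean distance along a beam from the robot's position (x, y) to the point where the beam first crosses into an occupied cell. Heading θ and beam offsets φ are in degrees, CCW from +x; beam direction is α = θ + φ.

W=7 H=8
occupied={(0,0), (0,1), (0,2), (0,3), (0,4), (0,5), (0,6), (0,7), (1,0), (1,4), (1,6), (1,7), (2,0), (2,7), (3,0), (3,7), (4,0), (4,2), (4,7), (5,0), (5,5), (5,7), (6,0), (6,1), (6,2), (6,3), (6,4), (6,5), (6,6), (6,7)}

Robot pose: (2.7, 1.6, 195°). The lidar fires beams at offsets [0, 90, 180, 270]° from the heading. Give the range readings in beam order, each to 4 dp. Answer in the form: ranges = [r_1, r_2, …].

ranges = [1.7600, 0.6212, 1.5455, 2.7046]

beam 1: φ=0°, α=195°
  d=(-0.9659,-0.2588)  start (2,1)  tX=0.7247 tY=2.3182  stride 1/|dx|=1.0353 1/|dy|=3.8637
    cross x-line → (1,1), t=0.7247
    cross x-line → (0,1), t=1.7600 (wall)
  → r_1 = 1.7600
beam 2: φ=90°, α=285°
  d=(0.2588,-0.9659)  start (2,1)  tX=1.1591 tY=0.6212  stride 1/|dx|=3.8637 1/|dy|=1.0353
    cross y-line → (2,0), t=0.6212 (wall)
  → r_2 = 0.6212
beam 3: φ=180°, α=15°
  d=(0.9659,0.2588)  start (2,1)  tX=0.3106 tY=1.5455  stride 1/|dx|=1.0353 1/|dy|=3.8637
    cross x-line → (3,1), t=0.3106
    cross x-line → (4,1), t=1.3459
    cross y-line → (4,2), t=1.5455 (wall)
  → r_3 = 1.5455
beam 4: φ=270°, α=105°
  d=(-0.2588,0.9659)  start (2,1)  tX=2.7046 tY=0.4141  stride 1/|dx|=3.8637 1/|dy|=1.0353
    cross y-line → (2,2), t=0.4141
    cross y-line → (2,3), t=1.4494
    cross y-line → (2,4), t=2.4847
    cross x-line → (1,4), t=2.7046 (wall)
  → r_4 = 2.7046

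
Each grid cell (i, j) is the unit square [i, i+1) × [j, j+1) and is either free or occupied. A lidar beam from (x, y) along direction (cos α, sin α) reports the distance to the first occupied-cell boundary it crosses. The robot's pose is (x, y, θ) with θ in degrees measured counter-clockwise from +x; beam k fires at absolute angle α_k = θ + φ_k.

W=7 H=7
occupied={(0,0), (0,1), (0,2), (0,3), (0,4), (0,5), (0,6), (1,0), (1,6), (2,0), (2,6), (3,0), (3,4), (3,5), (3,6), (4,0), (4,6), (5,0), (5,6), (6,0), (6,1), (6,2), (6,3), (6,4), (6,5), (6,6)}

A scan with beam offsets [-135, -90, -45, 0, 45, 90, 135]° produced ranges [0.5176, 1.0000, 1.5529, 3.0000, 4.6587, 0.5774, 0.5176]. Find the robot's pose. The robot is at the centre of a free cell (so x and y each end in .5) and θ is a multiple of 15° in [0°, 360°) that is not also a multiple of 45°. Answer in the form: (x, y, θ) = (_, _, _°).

(x, y, θ) = (2.5, 5.5, 240°)

Candidates: 23 free-cell centres × 16 headings = 368 poses. Raycast each; keep the one whose scan matches to 4 dp.
  (5.5, 5.5, 165°): beam 1 = 0.5774 ≠ 0.5176 ✗
  (3.5, 2.5, 300°): beam 1 = 2.5882 ≠ 0.5176 ✗
  (4.5, 2.5, 300°): beam 1 = 3.6235 ≠ 0.5176 ✗
  (5.5, 5.5, 105°): beam 1 = 0.5774 ≠ 0.5176 ✗
  (4.5, 5.5, 300°): beam 2 = 0.5774 ≠ 1.0000 ✗
  …
  (2.5, 5.5, 240°): r_1=0.5176, r_2=1.0000, r_3=1.5529, r_4=3.0000, r_5=4.6587, r_6=0.5774, r_7=0.5176 — all match ✓
Only this pose fits every beam.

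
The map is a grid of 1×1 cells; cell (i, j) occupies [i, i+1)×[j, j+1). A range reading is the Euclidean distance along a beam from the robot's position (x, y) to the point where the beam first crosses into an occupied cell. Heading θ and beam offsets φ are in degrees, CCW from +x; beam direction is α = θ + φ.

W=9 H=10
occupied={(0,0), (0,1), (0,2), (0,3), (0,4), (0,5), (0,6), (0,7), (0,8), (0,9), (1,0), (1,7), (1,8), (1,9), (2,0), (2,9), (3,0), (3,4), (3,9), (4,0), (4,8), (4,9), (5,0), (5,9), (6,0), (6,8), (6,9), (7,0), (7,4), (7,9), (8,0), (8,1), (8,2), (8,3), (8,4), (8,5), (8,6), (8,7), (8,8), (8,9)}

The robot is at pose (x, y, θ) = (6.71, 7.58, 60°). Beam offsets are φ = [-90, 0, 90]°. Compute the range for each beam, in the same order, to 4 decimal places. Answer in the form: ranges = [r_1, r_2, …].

ranges = [1.4896, 0.4850, 1.9745]

beam 1: φ=-90°, α=330°
  d=(0.8660,-0.5000)  start (6,7)  tX=0.3349 tY=1.1600  stride 1/|dx|=1.1547 1/|dy|=2.0000
    cross x-line → (7,7), t=0.3349
    cross y-line → (7,6), t=1.1600
    cross x-line → (8,6), t=1.4896 (wall)
  → r_1 = 1.4896
beam 2: φ=0°, α=60°
  d=(0.5000,0.8660)  start (6,7)  tX=0.5800 tY=0.4850  stride 1/|dx|=2.0000 1/|dy|=1.1547
    cross y-line → (6,8), t=0.4850 (wall)
  → r_2 = 0.4850
beam 3: φ=90°, α=150°
  d=(-0.8660,0.5000)  start (6,7)  tX=0.8198 tY=0.8400  stride 1/|dx|=1.1547 1/|dy|=2.0000
    cross x-line → (5,7), t=0.8198
    cross y-line → (5,8), t=0.8400
    cross x-line → (4,8), t=1.9745 (wall)
  → r_3 = 1.9745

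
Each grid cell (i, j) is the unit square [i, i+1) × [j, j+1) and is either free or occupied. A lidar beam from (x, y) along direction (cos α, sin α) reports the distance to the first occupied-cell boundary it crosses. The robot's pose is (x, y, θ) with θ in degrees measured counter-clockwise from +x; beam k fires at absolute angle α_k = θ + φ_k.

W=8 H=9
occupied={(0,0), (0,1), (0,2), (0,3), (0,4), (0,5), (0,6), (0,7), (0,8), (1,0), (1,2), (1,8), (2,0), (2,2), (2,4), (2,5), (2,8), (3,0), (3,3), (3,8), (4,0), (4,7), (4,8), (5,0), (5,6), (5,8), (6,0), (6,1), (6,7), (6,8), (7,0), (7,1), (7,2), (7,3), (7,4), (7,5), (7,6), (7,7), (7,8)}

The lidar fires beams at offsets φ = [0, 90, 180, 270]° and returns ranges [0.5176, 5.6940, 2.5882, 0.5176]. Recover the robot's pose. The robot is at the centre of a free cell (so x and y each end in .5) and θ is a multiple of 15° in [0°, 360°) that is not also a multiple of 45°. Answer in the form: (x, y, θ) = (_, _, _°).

The pose lattice has 33·16 = 528 candidates. Test each by forward raycasting.
  (3.5, 1.5, 210°): beam 1 = 1.0000 ≠ 0.5176 ✗
  (5.5, 5.5, 345°): beam 1 = 1.5529 ≠ 0.5176 ✗
  (3.5, 1.5, 300°): beam 1 = 0.5774 ≠ 0.5176 ✗
  …
  (5.5, 1.5, 345°): r_1=0.5176, r_2=5.6940, r_3=2.5882, r_4=0.5176 — all match ✓
Unique over the lattice → pose = (5.5, 1.5, 345°).

(x, y, θ) = (5.5, 1.5, 345°)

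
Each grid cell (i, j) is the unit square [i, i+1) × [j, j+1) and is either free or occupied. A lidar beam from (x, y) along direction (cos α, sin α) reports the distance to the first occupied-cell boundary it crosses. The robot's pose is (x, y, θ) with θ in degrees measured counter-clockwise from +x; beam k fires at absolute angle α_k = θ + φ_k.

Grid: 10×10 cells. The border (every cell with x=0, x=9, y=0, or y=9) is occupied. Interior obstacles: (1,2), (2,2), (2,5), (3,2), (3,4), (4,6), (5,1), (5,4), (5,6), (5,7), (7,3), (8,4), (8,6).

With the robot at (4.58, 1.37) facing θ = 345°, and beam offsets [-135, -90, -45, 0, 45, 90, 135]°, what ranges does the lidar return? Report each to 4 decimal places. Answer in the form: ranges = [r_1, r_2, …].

ranges = [0.7400, 0.3831, 0.4272, 0.4348, 0.4850, 2.7228, 1.1600]

beam 1: φ=-135°, α=210°
  direction (-0.8660, -0.5000); cell (4,1); t to first gridline: x 0.6697, y 0.7400 (then +1.1547 / +2.0000)
    (3,1) via x @ 0.6697
    (3,0) via y @ 0.7400  # hit
  → r_1 = 0.7400
beam 2: φ=-90°, α=255°
  direction (-0.2588, -0.9659); cell (4,1); t to first gridline: x 2.2409, y 0.3831 (then +3.8637 / +1.0353)
    (4,0) via y @ 0.3831  # hit
  → r_2 = 0.3831
beam 3: φ=-45°, α=300°
  direction (0.5000, -0.8660); cell (4,1); t to first gridline: x 0.8400, y 0.4272 (then +2.0000 / +1.1547)
    (4,0) via y @ 0.4272  # hit
  → r_3 = 0.4272
beam 4: φ=0°, α=345°
  direction (0.9659, -0.2588); cell (4,1); t to first gridline: x 0.4348, y 1.4296 (then +1.0353 / +3.8637)
    (5,1) via x @ 0.4348  # hit
  → r_4 = 0.4348
beam 5: φ=45°, α=30°
  direction (0.8660, 0.5000); cell (4,1); t to first gridline: x 0.4850, y 1.2600 (then +1.1547 / +2.0000)
    (5,1) via x @ 0.4850  # hit
  → r_5 = 0.4850
beam 6: φ=90°, α=75°
  direction (0.2588, 0.9659); cell (4,1); t to first gridline: x 1.6228, y 0.6522 (then +3.8637 / +1.0353)
    (4,2) via y @ 0.6522
    (5,2) via x @ 1.6228
    (5,3) via y @ 1.6875
    (5,4) via y @ 2.7228  # hit
  → r_6 = 2.7228
beam 7: φ=135°, α=120°
  direction (-0.5000, 0.8660); cell (4,1); t to first gridline: x 1.1600, y 0.7275 (then +2.0000 / +1.1547)
    (4,2) via y @ 0.7275
    (3,2) via x @ 1.1600  # hit
  → r_7 = 1.1600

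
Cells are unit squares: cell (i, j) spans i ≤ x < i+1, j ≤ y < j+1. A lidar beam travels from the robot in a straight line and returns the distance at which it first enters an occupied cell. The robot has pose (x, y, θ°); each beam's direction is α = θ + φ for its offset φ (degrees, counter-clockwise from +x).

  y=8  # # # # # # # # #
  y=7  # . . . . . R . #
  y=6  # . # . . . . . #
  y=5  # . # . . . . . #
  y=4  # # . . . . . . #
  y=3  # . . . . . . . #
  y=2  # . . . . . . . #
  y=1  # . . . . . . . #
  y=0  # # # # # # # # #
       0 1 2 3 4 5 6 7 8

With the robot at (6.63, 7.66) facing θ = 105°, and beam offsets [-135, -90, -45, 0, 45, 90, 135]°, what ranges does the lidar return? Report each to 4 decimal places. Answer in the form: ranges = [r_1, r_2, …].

ranges = [1.5819, 1.3137, 0.3926, 0.3520, 0.6800, 3.7581, 7.6903]

beam 1: φ=-135°, α=330°
  dir = (cos 330°, sin 330°) = (0.8660, -0.5000); from cell (6,7)
  next x-line at t=0.4272, next y-line at t=1.3200; Δt_x=1.1547, Δt_y=2.0000
    x: enter (7,7) at t=0.4272
    y: enter (7,6) at t=1.3200
    x: enter (8,6) at t=1.5819 ← occupied
  → r_1 = 1.5819
beam 2: φ=-90°, α=15°
  dir = (cos 15°, sin 15°) = (0.9659, 0.2588); from cell (6,7)
  next x-line at t=0.3831, next y-line at t=1.3137; Δt_x=1.0353, Δt_y=3.8637
    x: enter (7,7) at t=0.3831
    y: enter (7,8) at t=1.3137 ← occupied
  → r_2 = 1.3137
beam 3: φ=-45°, α=60°
  dir = (cos 60°, sin 60°) = (0.5000, 0.8660); from cell (6,7)
  next x-line at t=0.7400, next y-line at t=0.3926; Δt_x=2.0000, Δt_y=1.1547
    y: enter (6,8) at t=0.3926 ← occupied
  → r_3 = 0.3926
beam 4: φ=0°, α=105°
  dir = (cos 105°, sin 105°) = (-0.2588, 0.9659); from cell (6,7)
  next x-line at t=2.4341, next y-line at t=0.3520; Δt_x=3.8637, Δt_y=1.0353
    y: enter (6,8) at t=0.3520 ← occupied
  → r_4 = 0.3520
beam 5: φ=45°, α=150°
  dir = (cos 150°, sin 150°) = (-0.8660, 0.5000); from cell (6,7)
  next x-line at t=0.7275, next y-line at t=0.6800; Δt_x=1.1547, Δt_y=2.0000
    y: enter (6,8) at t=0.6800 ← occupied
  → r_5 = 0.6800
beam 6: φ=90°, α=195°
  dir = (cos 195°, sin 195°) = (-0.9659, -0.2588); from cell (6,7)
  next x-line at t=0.6522, next y-line at t=2.5500; Δt_x=1.0353, Δt_y=3.8637
    x: enter (5,7) at t=0.6522
    x: enter (4,7) at t=1.6875
    y: enter (4,6) at t=2.5500
    x: enter (3,6) at t=2.7228
    x: enter (2,6) at t=3.7581 ← occupied
  → r_6 = 3.7581
beam 7: φ=135°, α=240°
  dir = (cos 240°, sin 240°) = (-0.5000, -0.8660); from cell (6,7)
  next x-line at t=1.2600, next y-line at t=0.7621; Δt_x=2.0000, Δt_y=1.1547
    y: enter (6,6) at t=0.7621
    x: enter (5,6) at t=1.2600
    y: enter (5,5) at t=1.9168
    y: enter (5,4) at t=3.0715
    x: enter (4,4) at t=3.2600
    y: enter (4,3) at t=4.2262
    x: enter (3,3) at t=5.2600
    y: enter (3,2) at t=5.3809
    y: enter (3,1) at t=6.5356
    x: enter (2,1) at t=7.2600
    y: enter (2,0) at t=7.6903 ← occupied
  → r_7 = 7.6903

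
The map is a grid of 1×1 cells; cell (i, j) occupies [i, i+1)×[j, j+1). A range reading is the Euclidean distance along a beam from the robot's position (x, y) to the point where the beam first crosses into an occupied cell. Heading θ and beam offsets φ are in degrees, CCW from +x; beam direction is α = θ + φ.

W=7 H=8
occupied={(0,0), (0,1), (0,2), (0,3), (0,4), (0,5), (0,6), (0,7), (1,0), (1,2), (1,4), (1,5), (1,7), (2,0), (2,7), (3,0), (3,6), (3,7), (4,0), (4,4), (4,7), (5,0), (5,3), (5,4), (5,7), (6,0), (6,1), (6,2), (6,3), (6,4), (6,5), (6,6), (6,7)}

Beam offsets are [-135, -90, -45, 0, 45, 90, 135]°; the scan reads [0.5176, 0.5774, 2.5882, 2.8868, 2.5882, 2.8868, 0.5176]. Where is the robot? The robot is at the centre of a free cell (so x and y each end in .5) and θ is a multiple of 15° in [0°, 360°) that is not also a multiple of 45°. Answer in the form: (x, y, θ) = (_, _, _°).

Enumerate (i+0.5, j+0.5, θ) over the 23 free cells and 16 admissible headings. For each, cast all 7 beams and compare to the given ranges.
  (3.5, 4.5, 330°): beam 1 = 1.5529 ≠ 0.5176 ✗
  (4.5, 1.5, 75°): beam 1 = 0.5774 ≠ 0.5176 ✗
  (2.5, 5.5, 300°): beam 4 = 5.1962 ≠ 2.8868 ✗
  …
  (4.5, 3.5, 210°): r_1=0.5176, r_2=0.5774, r_3=2.5882, r_4=2.8868, r_5=2.5882, r_6=2.8868, r_7=0.5176 — all match ✓
No second candidate reproduces the full scan.

(x, y, θ) = (4.5, 3.5, 210°)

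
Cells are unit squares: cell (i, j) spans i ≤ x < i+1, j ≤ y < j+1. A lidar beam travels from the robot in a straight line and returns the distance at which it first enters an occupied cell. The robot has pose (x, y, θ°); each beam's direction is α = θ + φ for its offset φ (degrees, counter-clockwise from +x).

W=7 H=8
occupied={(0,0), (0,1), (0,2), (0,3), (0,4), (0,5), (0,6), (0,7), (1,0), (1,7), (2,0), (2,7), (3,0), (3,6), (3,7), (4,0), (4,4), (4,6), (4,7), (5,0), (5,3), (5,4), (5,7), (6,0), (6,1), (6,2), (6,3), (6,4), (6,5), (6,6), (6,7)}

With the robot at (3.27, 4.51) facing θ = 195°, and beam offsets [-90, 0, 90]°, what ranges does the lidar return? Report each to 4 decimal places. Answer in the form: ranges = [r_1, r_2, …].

ranges = [2.5778, 2.3501, 3.6338]

beam 1: φ=-90°, α=105°
  d=(-0.2588,0.9659)  start (3,4)  tX=1.0432 tY=0.5073  stride 1/|dx|=3.8637 1/|dy|=1.0353
    cross y-line → (3,5), t=0.5073
    cross x-line → (2,5), t=1.0432
    cross y-line → (2,6), t=1.5426
    cross y-line → (2,7), t=2.5778 (wall)
  → r_1 = 2.5778
beam 2: φ=0°, α=195°
  d=(-0.9659,-0.2588)  start (3,4)  tX=0.2795 tY=1.9705  stride 1/|dx|=1.0353 1/|dy|=3.8637
    cross x-line → (2,4), t=0.2795
    cross x-line → (1,4), t=1.3148
    cross y-line → (1,3), t=1.9705
    cross x-line → (0,3), t=2.3501 (wall)
  → r_2 = 2.3501
beam 3: φ=90°, α=285°
  d=(0.2588,-0.9659)  start (3,4)  tX=2.8205 tY=0.5280  stride 1/|dx|=3.8637 1/|dy|=1.0353
    cross y-line → (3,3), t=0.5280
    cross y-line → (3,2), t=1.5633
    cross y-line → (3,1), t=2.5985
    cross x-line → (4,1), t=2.8205
    cross y-line → (4,0), t=3.6338 (wall)
  → r_3 = 3.6338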